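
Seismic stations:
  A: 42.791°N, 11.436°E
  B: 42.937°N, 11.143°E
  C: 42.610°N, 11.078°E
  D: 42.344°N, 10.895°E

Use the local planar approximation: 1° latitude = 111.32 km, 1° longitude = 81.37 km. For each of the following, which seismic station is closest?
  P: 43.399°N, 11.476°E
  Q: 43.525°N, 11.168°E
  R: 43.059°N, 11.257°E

P→B; Q→B; R→B

P at 43.399°N, 11.476°E:
  A: √((-0.608·111.32)² + (-0.040·81.37)²) = √(4580.92893 + 10.59372) = 67.761 km
  B: √((-0.462·111.32)² + (-0.333·81.37)²) = √(2645.02844 + 734.20460) = 58.131 km
  C: √((-0.789·111.32)² + (-0.398·81.37)²) = √(7714.36888 + 1048.80507) = 93.612 km
  D: √((-1.055·111.32)² + (-0.581·81.37)²) = √(13792.76429 + 2235.01734) = 126.601 km
  → nearest: B (58.131 km)
Q at 43.525°N, 11.168°E:
  A: √((-0.734·111.32)² + (0.268·81.37)²) = √(6676.34107 + 475.55223) = 84.569 km
  B: √((-0.588·111.32)² + (-0.025·81.37)²) = √(4284.50888 + 4.13817) = 65.488 km
  C: √((-0.915·111.32)² + (-0.090·81.37)²) = √(10375.01142 + 53.63072) = 102.121 km
  D: √((-1.181·111.32)² + (-0.273·81.37)²) = √(17284.07693 + 493.46224) = 133.332 km
  → nearest: B (65.488 km)
R at 43.059°N, 11.257°E:
  A: √((-0.268·111.32)² + (0.179·81.37)²) = √(890.05324 + 212.14592) = 33.199 km
  B: √((-0.122·111.32)² + (-0.114·81.37)²) = √(184.44465 + 86.04752) = 16.447 km
  C: √((-0.449·111.32)² + (-0.179·81.37)²) = √(2498.26830 + 212.14592) = 52.062 km
  D: √((-0.715·111.32)² + (-0.362·81.37)²) = √(6335.17300 + 867.65240) = 84.869 km
  → nearest: B (16.447 km)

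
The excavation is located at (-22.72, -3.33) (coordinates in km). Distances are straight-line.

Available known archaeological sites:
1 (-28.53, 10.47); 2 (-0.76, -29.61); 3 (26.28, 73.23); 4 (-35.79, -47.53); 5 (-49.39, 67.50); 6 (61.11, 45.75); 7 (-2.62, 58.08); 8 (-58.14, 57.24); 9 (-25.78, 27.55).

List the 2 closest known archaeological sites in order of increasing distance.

1, 9

Distances from (-22.72, -3.33):
1: 14.97 km
2: 34.25 km
3: 90.90 km
4: 46.09 km
5: 75.68 km
6: 97.14 km
7: 64.62 km
8: 70.17 km
9: 31.03 km
Sorted: 1 (14.97 km) < 9 (31.03 km) < 2 (34.25 km) < 4 (46.09 km) < …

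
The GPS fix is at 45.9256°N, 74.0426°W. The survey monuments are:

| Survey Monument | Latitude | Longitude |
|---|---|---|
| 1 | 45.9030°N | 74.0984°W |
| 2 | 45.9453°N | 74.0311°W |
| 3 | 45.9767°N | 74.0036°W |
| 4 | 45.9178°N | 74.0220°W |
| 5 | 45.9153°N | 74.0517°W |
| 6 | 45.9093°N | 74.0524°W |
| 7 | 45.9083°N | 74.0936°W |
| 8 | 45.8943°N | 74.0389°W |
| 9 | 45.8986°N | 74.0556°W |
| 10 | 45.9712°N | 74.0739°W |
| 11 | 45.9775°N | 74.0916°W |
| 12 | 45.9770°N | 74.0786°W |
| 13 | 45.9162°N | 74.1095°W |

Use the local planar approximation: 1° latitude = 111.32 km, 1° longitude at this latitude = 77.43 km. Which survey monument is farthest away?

Distances from 45.9256°N, 74.0426°W:
1: 4.9997 km
2: 2.3669 km
3: 6.4403 km
4: 1.8161 km
5: 1.3458 km
6: 1.9668 km
7: 4.3935 km
8: 3.4961 km
9: 3.1697 km
10: 5.6251 km
11: 6.9119 km
12: 6.3647 km
13: 5.2847 km
Maximum: 11 at 6.9119 km.

11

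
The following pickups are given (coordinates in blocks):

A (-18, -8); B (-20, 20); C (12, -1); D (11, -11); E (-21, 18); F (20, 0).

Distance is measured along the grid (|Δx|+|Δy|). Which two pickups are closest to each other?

Pairwise distances:
A–B: 30 blocks
A–C: 37 blocks
A–D: 32 blocks
A–E: 29 blocks
A–F: 46 blocks
B–C: 53 blocks
B–D: 62 blocks
B–E: 3 blocks
B–F: 60 blocks
C–D: 11 blocks
C–E: 52 blocks
C–F: 9 blocks
D–E: 61 blocks
D–F: 20 blocks
E–F: 59 blocks
Closest pair: B–E at 3 blocks.

B and E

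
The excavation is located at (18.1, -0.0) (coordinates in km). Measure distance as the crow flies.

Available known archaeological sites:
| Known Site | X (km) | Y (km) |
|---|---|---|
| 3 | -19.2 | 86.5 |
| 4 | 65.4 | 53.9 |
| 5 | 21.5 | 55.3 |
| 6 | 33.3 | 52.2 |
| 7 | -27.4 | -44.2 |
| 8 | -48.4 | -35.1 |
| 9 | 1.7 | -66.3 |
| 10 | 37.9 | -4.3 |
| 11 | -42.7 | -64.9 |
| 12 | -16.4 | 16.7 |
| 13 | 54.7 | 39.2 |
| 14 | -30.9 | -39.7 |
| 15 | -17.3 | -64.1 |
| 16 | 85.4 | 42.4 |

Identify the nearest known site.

10

Distances from (18.1, -0.0):
3: √((-37.3)² + (86.5)²) = √(1391.290 + 7482.250) = 94.2 km
4: √((47.3)² + (53.9)²) = √(2237.290 + 2905.210) = 71.7 km
5: √((3.4)² + (55.3)²) = √(11.560 + 3058.090) = 55.4 km
6: √((15.2)² + (52.2)²) = √(231.040 + 2724.840) = 54.4 km
7: √((-45.5)² + (-44.2)²) = √(2070.250 + 1953.640) = 63.4 km
8: √((-66.5)² + (-35.1)²) = √(4422.250 + 1232.010) = 75.2 km
9: √((-16.4)² + (-66.3)²) = √(268.960 + 4395.690) = 68.3 km
10: √((19.8)² + (-4.3)²) = √(392.040 + 18.490) = 20.3 km
11: √((-60.8)² + (-64.9)²) = √(3696.640 + 4212.010) = 88.9 km
12: √((-34.5)² + (16.7)²) = √(1190.250 + 278.890) = 38.3 km
13: √((36.6)² + (39.2)²) = √(1339.560 + 1536.640) = 53.6 km
14: √((-49.0)² + (-39.7)²) = √(2401.000 + 1576.090) = 63.1 km
15: √((-35.4)² + (-64.1)²) = √(1253.160 + 4108.810) = 73.2 km
16: √((67.3)² + (42.4)²) = √(4529.290 + 1797.760) = 79.5 km
Minimum: 10 at 20.3 km.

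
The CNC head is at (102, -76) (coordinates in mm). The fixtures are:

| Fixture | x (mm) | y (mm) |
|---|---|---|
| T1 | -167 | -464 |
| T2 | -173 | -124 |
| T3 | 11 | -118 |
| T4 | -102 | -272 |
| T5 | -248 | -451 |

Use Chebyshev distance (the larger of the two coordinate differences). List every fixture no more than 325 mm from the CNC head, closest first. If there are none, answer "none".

T3, T4, T2

Distances from (102, -76):
T1: max(|-269|, |-388|) = 388 mm
T2: max(|-275|, |-48|) = 275 mm
T3: max(|-91|, |-42|) = 91 mm
T4: max(|-204|, |-196|) = 204 mm
T5: max(|-350|, |-375|) = 375 mm
Threshold 325 mm: T3 (91 mm), T4 (204 mm), T2 (275 mm) are within range.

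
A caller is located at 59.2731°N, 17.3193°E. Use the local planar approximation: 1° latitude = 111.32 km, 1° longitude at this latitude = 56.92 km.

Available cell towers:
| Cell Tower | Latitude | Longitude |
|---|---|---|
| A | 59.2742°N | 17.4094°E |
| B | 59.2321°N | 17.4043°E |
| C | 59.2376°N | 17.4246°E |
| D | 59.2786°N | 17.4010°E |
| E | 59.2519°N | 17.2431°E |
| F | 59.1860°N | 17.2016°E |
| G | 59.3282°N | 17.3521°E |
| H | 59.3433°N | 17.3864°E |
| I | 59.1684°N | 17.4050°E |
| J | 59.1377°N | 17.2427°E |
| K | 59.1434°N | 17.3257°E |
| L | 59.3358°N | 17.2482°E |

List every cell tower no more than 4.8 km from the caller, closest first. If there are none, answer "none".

D

Distances from 59.2731°N, 17.3193°E:
A: √((0.0011·111.32)² + (0.0901·56.92)²) = √(0.014994 + 26.301430) = 5.1300 km
B: √((-0.0410·111.32)² + (0.0850·56.92)²) = √(20.831191 + 23.408179) = 6.6513 km
C: √((-0.0355·111.32)² + (0.1053·56.92)²) = √(15.617197 + 35.924152) = 7.1792 km
D: √((0.0055·111.32)² + (0.0817·56.92)²) = √(0.374862 + 21.625885) = 4.6905 km
E: √((-0.0212·111.32)² + (-0.0762·56.92)²) = √(5.569524 + 18.812206) = 4.9378 km
F: √((-0.0871·111.32)² + (-0.1177·56.92)²) = √(94.011873 + 44.883086) = 11.7854 km
G: √((0.0551·111.32)² + (0.0328·56.92)²) = √(37.622668 + 3.485599) = 6.4116 km
H: √((0.0702·111.32)² + (0.0671·56.92)²) = √(61.068973 + 14.587297) = 8.6981 km
I: √((-0.1047·111.32)² + (0.0857·56.92)²) = √(135.843780 + 23.795313) = 12.6348 km
J: √((-0.1354·111.32)² + (-0.0766·56.92)²) = √(227.187129 + 19.010228) = 15.6907 km
K: √((-0.1297·111.32)² + (0.0064·56.92)²) = √(208.461735 + 0.132706) = 14.4428 km
L: √((0.0627·111.32)² + (-0.0711·56.92)²) = √(48.717105 + 16.378306) = 8.0682 km
Threshold 4.8 km: D (4.6905 km) is within range.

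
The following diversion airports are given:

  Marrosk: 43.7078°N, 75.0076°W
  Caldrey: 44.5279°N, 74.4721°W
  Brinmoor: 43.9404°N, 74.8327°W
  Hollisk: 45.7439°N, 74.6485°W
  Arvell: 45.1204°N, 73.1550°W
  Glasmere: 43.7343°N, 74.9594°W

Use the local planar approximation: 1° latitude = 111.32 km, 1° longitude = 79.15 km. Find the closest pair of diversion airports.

Pairwise distances:
Marrosk–Glasmere: √((0.0265·111.32)² + (0.0482·79.15)²) = √(8.702382 + 14.554454) = 4.8225 km
Brinmoor–Glasmere: √((-0.2061·111.32)² + (-0.1267·79.15)²) = √(526.383635 + 100.566901) = 25.0390 km
Marrosk–Brinmoor: √((0.2326·111.32)² + (0.1749·79.15)²) = √(670.449106 + 191.637924) = 29.3613 km
Caldrey–Brinmoor: √((-0.5875·111.32)² + (-0.3606·79.15)²) = √(4277.225400 + 814.616651) = 71.3571 km
Caldrey–Glasmere: √((-0.7936·111.32)² + (-0.4873·79.15)²) = √(7804.583180 + 1487.629086) = 96.3961 km
Marrosk–Caldrey: √((0.8201·111.32)² + (0.5355·79.15)²) = √(8334.508985 + 1796.473390) = 100.6528 km
Caldrey–Arvell: √((0.5925·111.32)² + (1.3171·79.15)²) = √(4350.339040 + 10867.742455) = 123.3616 km
Caldrey–Hollisk: √((1.2160·111.32)² + (-0.1764·79.15)²) = √(18323.715713 + 194.939119) = 136.0833 km
Hollisk–Arvell: √((-0.6235·111.32)² + (1.4935·79.15)²) = √(4817.473240 + 13973.728221) = 137.0810 km
Brinmoor–Arvell: √((1.1800·111.32)² + (1.6777·79.15)²) = √(17254.819078 + 17633.172149) = 186.7833 km
Brinmoor–Hollisk: √((1.8035·111.32)² + (0.1842·79.15)²) = √(40306.834174 + 212.559779) = 201.2943 km
Arvell–Glasmere: √((-1.3861·111.32)² + (-1.8044·79.15)²) = √(23808.691208 + 20397.055389) = 210.2516 km
Marrosk–Arvell: √((1.4126·111.32)² + (1.8526·79.15)²) = √(24727.761264 + 21501.321736) = 215.0095 km
Hollisk–Glasmere: √((-2.0096·111.32)² + (-0.3109·79.15)²) = √(50045.569928 + 605.540622) = 225.0580 km
Marrosk–Hollisk: √((2.0361·111.32)² + (0.3591·79.15)²) = √(51374.144526 + 807.853570) = 228.4338 km
Closest pair: Marrosk–Glasmere at 4.8225 km.

Marrosk and Glasmere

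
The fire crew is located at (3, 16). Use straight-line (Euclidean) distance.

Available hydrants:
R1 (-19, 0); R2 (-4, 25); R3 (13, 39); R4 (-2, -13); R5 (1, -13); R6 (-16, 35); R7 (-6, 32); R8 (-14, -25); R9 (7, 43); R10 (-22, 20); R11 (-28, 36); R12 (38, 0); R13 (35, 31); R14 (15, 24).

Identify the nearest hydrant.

Distances from (3, 16):
R1: 27.2
R2: 11.4
R3: 25.1
R4: 29.4
R5: 29.1
R6: 26.9
R7: 18.4
R8: 44.4
R9: 27.3
R10: 25.3
R11: 36.9
R12: 38.5
R13: 35.3
R14: 14.4
Minimum: R2 at 11.4.

R2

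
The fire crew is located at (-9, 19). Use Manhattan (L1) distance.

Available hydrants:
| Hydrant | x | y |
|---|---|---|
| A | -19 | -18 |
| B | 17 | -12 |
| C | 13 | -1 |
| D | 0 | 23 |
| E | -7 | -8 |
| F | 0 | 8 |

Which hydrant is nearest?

Distances from (-9, 19):
A: |-10| + |-37| = 10 + 37 = 47
B: |26| + |-31| = 26 + 31 = 57
C: |22| + |-20| = 22 + 20 = 42
D: |9| + |4| = 9 + 4 = 13
E: |2| + |-27| = 2 + 27 = 29
F: |9| + |-11| = 9 + 11 = 20
Minimum: D at 13.

D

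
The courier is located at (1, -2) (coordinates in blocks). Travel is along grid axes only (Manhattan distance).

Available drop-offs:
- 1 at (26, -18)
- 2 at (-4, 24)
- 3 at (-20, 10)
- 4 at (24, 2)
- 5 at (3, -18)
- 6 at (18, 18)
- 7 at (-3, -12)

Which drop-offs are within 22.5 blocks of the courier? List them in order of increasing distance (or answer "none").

7, 5

Distances from (1, -2):
1: 41 blocks
2: 31 blocks
3: 33 blocks
4: 27 blocks
5: 18 blocks
6: 37 blocks
7: 14 blocks
Threshold 22.5 blocks: 7 (14 blocks), 5 (18 blocks) are within range.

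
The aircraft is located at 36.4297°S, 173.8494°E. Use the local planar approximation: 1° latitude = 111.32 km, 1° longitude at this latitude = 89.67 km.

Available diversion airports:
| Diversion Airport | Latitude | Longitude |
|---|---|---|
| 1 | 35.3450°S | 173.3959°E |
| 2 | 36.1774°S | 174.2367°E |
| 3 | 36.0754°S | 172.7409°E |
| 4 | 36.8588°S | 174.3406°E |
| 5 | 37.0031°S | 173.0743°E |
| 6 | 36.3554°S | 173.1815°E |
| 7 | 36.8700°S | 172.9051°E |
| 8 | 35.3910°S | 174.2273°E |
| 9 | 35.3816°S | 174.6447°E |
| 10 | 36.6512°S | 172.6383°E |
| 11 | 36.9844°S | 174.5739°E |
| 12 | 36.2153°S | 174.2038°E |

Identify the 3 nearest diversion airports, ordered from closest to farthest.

12, 2, 6

Distances from 36.4297°S, 173.8494°E:
1: 127.4125 km
2: 44.6648 km
3: 106.9381 km
4: 64.9751 km
5: 94.3667 km
6: 60.4590 km
7: 97.8382 km
8: 120.4912 km
9: 136.7432 km
10: 111.3634 km
11: 89.6300 km
12: 39.7435 km
Sorted: 12 (39.7435 km) < 2 (44.6648 km) < 6 (60.4590 km) < 4 (64.9751 km) < 11 (89.6300 km) < …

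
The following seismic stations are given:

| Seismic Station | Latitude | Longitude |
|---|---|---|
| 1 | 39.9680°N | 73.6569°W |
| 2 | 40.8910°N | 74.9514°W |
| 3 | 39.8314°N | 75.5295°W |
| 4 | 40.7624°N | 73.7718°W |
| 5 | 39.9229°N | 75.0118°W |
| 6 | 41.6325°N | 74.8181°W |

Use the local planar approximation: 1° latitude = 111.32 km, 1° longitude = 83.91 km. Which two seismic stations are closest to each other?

Pairwise distances:
1–2: √((0.9230·111.32)² + (-1.2945·83.91)²) = √(10557.225483 + 11798.629176) = 149.5187 km
1–3: √((-0.1366·111.32)² + (-1.8726·83.91)²) = √(231.231925 + 24689.794789) = 157.8640 km
1–4: √((0.7944·111.32)² + (-0.1149·83.91)²) = √(7820.326158 + 92.953875) = 88.9566 km
1–5: √((-0.0451·111.32)² + (-1.3549·83.91)²) = √(25.205742 + 12925.338564) = 113.8005 km
1–6: √((1.6645·111.32)² + (-1.1612·83.91)²) = √(34333.177146 + 9493.830999) = 209.3490 km
2–3: √((-1.0596·111.32)² + (-0.5781·83.91)²) = √(13913.304647 + 2353.062057) = 127.5397 km
2–4: √((-0.1286·111.32)² + (1.1796·83.91)²) = √(204.940755 + 9797.087119) = 100.0101 km
2–5: √((-0.9681·111.32)² + (-0.0604·83.91)²) = √(11614.134083 + 25.686286) = 107.8880 km
2–6: √((0.7415·111.32)² + (0.1333·83.91)²) = √(6813.475617 + 125.108766) = 83.2982 km
3–4: √((0.9310·111.32)² + (1.7577·83.91)²) = √(10741.025739 + 21752.889195) = 180.2607 km
3–5: √((0.0915·111.32)² + (0.5177·83.91)²) = √(103.750114 + 1887.051584) = 44.6184 km
3–6: √((1.8011·111.32)² + (0.7114·83.91)²) = √(40199.629254 + 3563.322777) = 209.1960 km
4–5: √((-0.8395·111.32)² + (-1.2400·83.91)²) = √(8733.489376 + 10826.069543) = 139.8555 km
4–6: √((0.8701·111.32)² + (-1.0463·83.91)²) = √(9381.768939 + 7707.967819) = 130.7277 km
5–6: √((1.7096·111.32)² + (0.1937·83.91)²) = √(36218.913124 + 264.171939) = 191.0055 km
Closest pair: 3–5 at 44.6184 km.

3 and 5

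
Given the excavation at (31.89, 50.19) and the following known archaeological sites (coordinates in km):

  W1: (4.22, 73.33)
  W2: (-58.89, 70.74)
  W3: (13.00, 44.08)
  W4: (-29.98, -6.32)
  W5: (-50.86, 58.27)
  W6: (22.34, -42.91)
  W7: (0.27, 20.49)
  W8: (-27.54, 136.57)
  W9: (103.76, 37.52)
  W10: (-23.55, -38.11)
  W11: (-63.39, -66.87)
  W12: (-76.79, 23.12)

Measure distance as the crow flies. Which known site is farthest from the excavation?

Distances from (31.89, 50.19):
W1: √((-27.67)² + (23.14)²) = √(765.6289 + 535.4596) = 36.07 km
W2: √((-90.78)² + (20.55)²) = √(8241.0084 + 422.3025) = 93.08 km
W3: √((-18.89)² + (-6.11)²) = √(356.8321 + 37.3321) = 19.85 km
W4: √((-61.87)² + (-56.51)²) = √(3827.8969 + 3193.3801) = 83.79 km
W5: √((-82.75)² + (8.08)²) = √(6847.5625 + 65.2864) = 83.14 km
W6: √((-9.55)² + (-93.10)²) = √(91.2025 + 8667.6100) = 93.59 km
W7: √((-31.62)² + (-29.70)²) = √(999.8244 + 882.0900) = 43.38 km
W8: √((-59.43)² + (86.38)²) = √(3531.9249 + 7461.5044) = 104.85 km
W9: √((71.87)² + (-12.67)²) = √(5165.2969 + 160.5289) = 72.98 km
W10: √((-55.44)² + (-88.30)²) = √(3073.5936 + 7796.8900) = 104.26 km
W11: √((-95.28)² + (-117.06)²) = √(9078.2784 + 13703.0436) = 150.93 km
W12: √((-108.68)² + (-27.07)²) = √(11811.3424 + 732.7849) = 112.00 km
Maximum: W11 at 150.93 km.

W11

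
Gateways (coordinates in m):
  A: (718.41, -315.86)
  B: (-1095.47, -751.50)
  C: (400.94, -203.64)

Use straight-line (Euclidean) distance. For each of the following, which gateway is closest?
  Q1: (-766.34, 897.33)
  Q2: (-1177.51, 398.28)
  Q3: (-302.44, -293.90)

Q1 at (-766.34, 897.33):
  A: 1917.37 m
  B: 1681.36 m
  C: 1604.58 m
  → nearest: C (1604.58 m)
Q2 at (-1177.51, 398.28):
  A: 2025.96 m
  B: 1152.70 m
  C: 1689.32 m
  → nearest: B (1152.70 m)
Q3 at (-302.44, -293.90):
  A: 1021.09 m
  B: 915.58 m
  C: 709.15 m
  → nearest: C (709.15 m)

Q1→C; Q2→B; Q3→C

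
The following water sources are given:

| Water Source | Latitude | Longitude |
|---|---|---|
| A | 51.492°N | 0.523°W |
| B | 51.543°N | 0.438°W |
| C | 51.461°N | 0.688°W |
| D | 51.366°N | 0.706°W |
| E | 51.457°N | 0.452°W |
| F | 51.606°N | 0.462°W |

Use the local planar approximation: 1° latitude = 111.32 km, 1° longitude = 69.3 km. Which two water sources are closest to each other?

A and E

Pairwise distances:
A–B: 8.181 km
A–C: 11.944 km
A–D: 18.909 km
A–E: 6.276 km
A–F: 13.376 km
B–C: 19.583 km
B–D: 27.077 km
B–E: 9.623 km
B–F: 7.208 km
C–D: 10.649 km
C–E: 16.361 km
C–F: 22.491 km
D–E: 20.309 km
D–F: 31.618 km
E–F: 16.601 km
Closest pair: A–E at 6.276 km.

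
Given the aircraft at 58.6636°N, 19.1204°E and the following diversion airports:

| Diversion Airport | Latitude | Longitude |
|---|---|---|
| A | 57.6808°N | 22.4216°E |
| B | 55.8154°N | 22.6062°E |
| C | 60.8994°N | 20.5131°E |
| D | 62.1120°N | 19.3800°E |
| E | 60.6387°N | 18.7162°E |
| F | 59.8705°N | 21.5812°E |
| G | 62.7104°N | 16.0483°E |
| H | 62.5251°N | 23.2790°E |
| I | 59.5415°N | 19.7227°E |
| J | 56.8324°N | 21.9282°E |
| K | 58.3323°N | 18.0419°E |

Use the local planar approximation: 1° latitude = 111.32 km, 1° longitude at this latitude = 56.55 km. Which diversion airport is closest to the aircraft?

Distances from 58.6636°N, 19.1204°E:
A: √((-0.9828·111.32)² + (3.3012·56.55)²) = √(11969.518793 + 34850.490218) = 216.3793 km
B: √((-2.8482·111.32)² + (3.4858·56.55)²) = √(100528.073414 + 38857.078942) = 373.3432 km
C: √((2.2358·111.32)² + (1.3927·56.55)²) = √(61945.861752 + 6202.694189) = 261.0528 km
D: √((3.4484·111.32)² + (0.2596·56.55)²) = √(147360.697388 + 215.513557) = 384.1565 km
E: √((1.9751·111.32)² + (-0.4042·56.55)²) = √(48341.995469 + 522.465763) = 221.0531 km
F: √((1.2069·111.32)² + (2.4608·56.55)²) = √(18050.488924 + 19365.015760) = 193.4309 km
G: √((4.0468·111.32)² + (-3.0721·56.55)²) = √(202941.038281 + 30181.159130) = 482.8273 km
H: √((3.8615·111.32)² + (4.1586·56.55)²) = √(184781.493794 + 55304.378604) = 489.9856 km
I: √((0.8779·111.32)² + (0.6023·56.55)²) = √(9550.728366 + 1160.088028) = 103.4931 km
J: √((-1.8312·111.32)² + (2.8078·56.55)²) = √(41554.489817 + 25211.434542) = 258.3910 km
K: √((-0.3313·111.32)² + (-1.0785·56.55)²) = √(1360.157708 + 3719.679467) = 71.2730 km
Minimum: K at 71.2730 km.

K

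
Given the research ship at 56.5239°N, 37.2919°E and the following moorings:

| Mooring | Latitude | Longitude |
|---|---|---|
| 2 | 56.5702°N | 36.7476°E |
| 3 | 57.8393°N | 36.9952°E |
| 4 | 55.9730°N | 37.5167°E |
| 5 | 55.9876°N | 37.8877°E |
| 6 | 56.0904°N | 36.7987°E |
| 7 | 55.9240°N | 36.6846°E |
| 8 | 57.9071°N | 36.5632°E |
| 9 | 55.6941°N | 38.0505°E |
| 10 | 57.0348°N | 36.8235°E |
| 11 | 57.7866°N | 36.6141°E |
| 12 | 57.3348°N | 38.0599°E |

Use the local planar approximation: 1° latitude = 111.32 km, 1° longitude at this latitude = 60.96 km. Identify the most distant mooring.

Distances from 56.5239°N, 37.2919°E:
2: √((0.0463·111.32)² + (-0.5443·60.96)²) = √(26.564912 + 1100.947438) = 33.5785 km
3: √((1.3154·111.32)² + (-0.2967·60.96)²) = √(21441.840958 + 327.133492) = 147.5431 km
4: √((-0.5509·111.32)² + (0.2248·60.96)²) = √(3760.901335 + 187.794354) = 62.8386 km
5: √((-0.5363·111.32)² + (0.5958·60.96)²) = √(3564.199371 + 1319.140076) = 69.8809 km
6: √((-0.4335·111.32)² + (-0.4932·60.96)²) = √(2328.759282 + 903.932607) = 56.8568 km
7: √((-0.5999·111.32)² + (-0.6073·60.96)²) = √(4459.684331 + 1370.555033) = 76.3560 km
8: √((1.3832·111.32)² + (-0.7287·60.96)²) = √(23709.170284 + 1973.274282) = 160.2574 km
9: √((-0.8298·111.32)² + (0.7586·60.96)²) = √(8532.833204 + 2138.531213) = 103.3023 km
10: √((0.5109·111.32)² + (-0.4684·60.96)²) = √(3234.582263 + 815.311728) = 63.6388 km
11: √((1.2627·111.32)² + (-0.6778·60.96)²) = √(19758.171750 + 1707.233978) = 146.5108 km
12: √((0.8109·111.32)² + (0.7680·60.96)²) = √(8148.562410 + 2191.857707) = 101.6879 km
Maximum: 8 at 160.2574 km.

8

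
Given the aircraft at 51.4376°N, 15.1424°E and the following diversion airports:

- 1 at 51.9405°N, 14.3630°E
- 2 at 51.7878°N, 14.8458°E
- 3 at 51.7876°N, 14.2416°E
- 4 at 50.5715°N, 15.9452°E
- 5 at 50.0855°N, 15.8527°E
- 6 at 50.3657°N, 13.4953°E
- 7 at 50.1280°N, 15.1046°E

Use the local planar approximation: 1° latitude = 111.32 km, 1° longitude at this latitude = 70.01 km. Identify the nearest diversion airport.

2

Distances from 51.4376°N, 15.1424°E:
1: 78.1761 km
2: 44.1696 km
3: 74.1298 km
4: 111.6002 km
5: 158.5178 km
6: 165.9379 km
7: 145.8087 km
Minimum: 2 at 44.1696 km.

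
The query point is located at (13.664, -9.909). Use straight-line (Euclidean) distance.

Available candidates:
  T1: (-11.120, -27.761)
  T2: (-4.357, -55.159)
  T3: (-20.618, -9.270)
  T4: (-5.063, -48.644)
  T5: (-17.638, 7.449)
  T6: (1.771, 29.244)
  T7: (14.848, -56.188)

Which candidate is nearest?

Distances from (13.664, -9.909):
T1: √((-24.784)² + (-17.852)²) = √(614.24666 + 318.69390) = 30.544
T2: √((-18.021)² + (-45.250)²) = √(324.75644 + 2047.56250) = 48.706
T3: √((-34.282)² + (0.639)²) = √(1175.25552 + 0.40832) = 34.288
T4: √((-18.727)² + (-38.735)²) = √(350.70053 + 1500.40022) = 43.024
T5: √((-31.302)² + (17.358)²) = √(979.81520 + 301.30016) = 35.793
T6: √((-11.893)² + (39.153)²) = √(141.44345 + 1532.95741) = 40.919
T7: √((1.184)² + (-46.279)²) = √(1.40186 + 2141.74584) = 46.294
Minimum: T1 at 30.544.

T1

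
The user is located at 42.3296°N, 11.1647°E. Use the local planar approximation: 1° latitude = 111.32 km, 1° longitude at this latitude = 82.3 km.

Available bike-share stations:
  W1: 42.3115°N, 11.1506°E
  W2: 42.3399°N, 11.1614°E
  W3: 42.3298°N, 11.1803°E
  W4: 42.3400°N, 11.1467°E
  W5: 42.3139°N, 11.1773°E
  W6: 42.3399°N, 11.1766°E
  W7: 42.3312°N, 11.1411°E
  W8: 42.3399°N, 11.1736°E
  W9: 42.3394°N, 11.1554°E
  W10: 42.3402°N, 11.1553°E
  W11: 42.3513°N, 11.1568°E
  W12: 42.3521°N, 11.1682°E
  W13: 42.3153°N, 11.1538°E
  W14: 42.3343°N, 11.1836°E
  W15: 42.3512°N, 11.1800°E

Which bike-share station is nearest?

W2

Distances from 42.3296°N, 11.1647°E:
W1: 2.3252 km
W2: 1.1783 km
W3: 1.2841 km
W4: 1.8801 km
W5: 2.0322 km
W6: 1.5079 km
W7: 1.9504 km
W8: 1.3606 km
W9: 1.3327 km
W10: 1.4110 km
W11: 2.5016 km
W12: 2.5212 km
W13: 1.8272 km
W14: 1.6411 km
W15: 2.7143 km
Minimum: W2 at 1.1783 km.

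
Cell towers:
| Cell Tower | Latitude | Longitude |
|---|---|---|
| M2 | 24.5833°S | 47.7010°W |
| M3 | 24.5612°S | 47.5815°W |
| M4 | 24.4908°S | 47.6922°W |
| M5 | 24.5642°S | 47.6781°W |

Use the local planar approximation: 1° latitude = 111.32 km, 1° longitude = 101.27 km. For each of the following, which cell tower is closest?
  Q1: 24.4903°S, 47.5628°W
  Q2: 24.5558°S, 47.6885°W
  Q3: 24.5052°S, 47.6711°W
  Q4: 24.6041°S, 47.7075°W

Q1→M3; Q2→M5; Q3→M4; Q4→M2

Q1 at 24.4903°S, 47.5628°W:
  M2: √((-0.0930·111.32)² + (-0.1382·101.27)²) = √(107.179640 + 195.874412) = 17.4084 km
  M3: √((-0.0709·111.32)² + (-0.0187·101.27)²) = √(62.292945 + 3.586285) = 8.1166 km
  M4: √((-0.0005·111.32)² + (-0.1294·101.27)²) = √(0.003098 + 171.723674) = 13.1045 km
  M5: √((-0.0739·111.32)² + (-0.1153·101.27)²) = √(67.676092 + 136.339041) = 14.2834 km
  → nearest: M3 (8.1166 km)
Q2 at 24.5558°S, 47.6885°W:
  M2: √((-0.0275·111.32)² + (-0.0125·101.27)²) = √(9.371558 + 1.602440) = 3.3127 km
  M3: √((-0.0054·111.32)² + (0.1070·101.27)²) = √(0.361355 + 117.416512) = 10.8526 km
  M4: √((0.0650·111.32)² + (-0.0037·101.27)²) = √(52.356802 + 0.140399) = 7.2455 km
  M5: √((-0.0084·111.32)² + (0.0104·101.27)²) = √(0.874390 + 1.109247) = 1.4084 km
  → nearest: M5 (1.4084 km)
Q3 at 24.5052°S, 47.6711°W:
  M2: √((-0.0781·111.32)² + (-0.0299·101.27)²) = √(75.587236 + 9.168620) = 9.2063 km
  M3: √((-0.0560·111.32)² + (0.0896·101.27)²) = √(38.861759 + 82.333701) = 11.0089 km
  M4: √((0.0144·111.32)² + (-0.0211·101.27)²) = √(2.569635 + 4.565901) = 2.6712 km
  M5: √((-0.0590·111.32)² + (-0.0070·101.27)²) = √(43.137048 + 0.502525) = 6.6060 km
  → nearest: M4 (2.6712 km)
Q4 at 24.6041°S, 47.7075°W:
  M2: √((0.0208·111.32)² + (0.0065·101.27)²) = √(5.361336 + 0.433300) = 2.4072 km
  M3: √((0.0429·111.32)² + (0.1260·101.27)²) = √(22.806623 + 162.818110) = 13.6244 km
  M4: √((0.1133·111.32)² + (0.0153·101.27)²) = √(159.076569 + 2.400736) = 12.7074 km
  M5: √((0.0399·111.32)² + (0.0294·101.27)²) = √(19.728415 + 8.864542) = 5.3472 km
  → nearest: M2 (2.4072 km)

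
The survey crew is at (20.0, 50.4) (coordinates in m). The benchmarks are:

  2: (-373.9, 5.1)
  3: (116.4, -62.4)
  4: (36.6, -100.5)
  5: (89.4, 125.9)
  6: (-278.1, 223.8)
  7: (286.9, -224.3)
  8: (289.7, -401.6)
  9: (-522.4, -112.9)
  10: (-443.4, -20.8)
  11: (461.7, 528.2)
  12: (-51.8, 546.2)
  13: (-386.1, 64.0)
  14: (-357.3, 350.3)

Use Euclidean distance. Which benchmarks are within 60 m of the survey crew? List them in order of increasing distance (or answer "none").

none

Distances from (20.0, 50.4):
2: √((-393.9)² + (-45.3)²) = √(155157.210 + 2052.090) = 396.5 m
3: √((96.4)² + (-112.8)²) = √(9292.960 + 12723.840) = 148.4 m
4: √((16.6)² + (-150.9)²) = √(275.560 + 22770.810) = 151.8 m
5: √((69.4)² + (75.5)²) = √(4816.360 + 5700.250) = 102.6 m
6: √((-298.1)² + (173.4)²) = √(88863.610 + 30067.560) = 344.9 m
7: √((266.9)² + (-274.7)²) = √(71235.610 + 75460.090) = 383.0 m
8: √((269.7)² + (-452.0)²) = √(72738.090 + 204304.000) = 526.3 m
9: √((-542.4)² + (-163.3)²) = √(294197.760 + 26666.890) = 566.4 m
10: √((-463.4)² + (-71.2)²) = √(214739.560 + 5069.440) = 468.8 m
11: √((441.7)² + (477.8)²) = √(195098.890 + 228292.840) = 650.7 m
12: √((-71.8)² + (495.8)²) = √(5155.240 + 245817.640) = 501.0 m
13: √((-406.1)² + (13.6)²) = √(164917.210 + 184.960) = 406.3 m
14: √((-377.3)² + (299.9)²) = √(142355.290 + 89940.010) = 482.0 m
Threshold 60 m: none within range.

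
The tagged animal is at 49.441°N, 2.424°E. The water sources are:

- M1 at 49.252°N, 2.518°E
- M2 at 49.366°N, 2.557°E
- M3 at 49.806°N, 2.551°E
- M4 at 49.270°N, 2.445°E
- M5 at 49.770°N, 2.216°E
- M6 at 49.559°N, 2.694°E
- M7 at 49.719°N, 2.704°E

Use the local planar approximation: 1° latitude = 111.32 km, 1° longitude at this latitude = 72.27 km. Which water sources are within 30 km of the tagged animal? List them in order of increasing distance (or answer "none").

Distances from 49.441°N, 2.424°E:
M1: 22.109 km
M2: 12.732 km
M3: 41.656 km
M4: 19.096 km
M5: 39.589 km
M6: 23.522 km
M7: 36.976 km
Threshold 30 km: M2 (12.732 km), M4 (19.096 km), M1 (22.109 km), M6 (23.522 km) are within range.

M2, M4, M1, M6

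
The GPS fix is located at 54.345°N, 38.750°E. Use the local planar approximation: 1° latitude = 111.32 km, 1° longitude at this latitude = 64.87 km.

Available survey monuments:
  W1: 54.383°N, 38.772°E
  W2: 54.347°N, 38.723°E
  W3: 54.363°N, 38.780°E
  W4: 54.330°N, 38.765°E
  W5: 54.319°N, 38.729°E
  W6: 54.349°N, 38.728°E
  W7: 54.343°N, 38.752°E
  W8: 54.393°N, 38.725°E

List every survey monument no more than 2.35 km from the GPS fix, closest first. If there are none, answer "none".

Distances from 54.345°N, 38.750°E:
W1: 4.464 km
W2: 1.766 km
W3: 2.793 km
W4: 1.933 km
W5: 3.199 km
W6: 1.495 km
W7: 0.258 km
W8: 5.584 km
Threshold 2.35 km: W7 (0.258 km), W6 (1.495 km), W2 (1.766 km), W4 (1.933 km) are within range.

W7, W6, W2, W4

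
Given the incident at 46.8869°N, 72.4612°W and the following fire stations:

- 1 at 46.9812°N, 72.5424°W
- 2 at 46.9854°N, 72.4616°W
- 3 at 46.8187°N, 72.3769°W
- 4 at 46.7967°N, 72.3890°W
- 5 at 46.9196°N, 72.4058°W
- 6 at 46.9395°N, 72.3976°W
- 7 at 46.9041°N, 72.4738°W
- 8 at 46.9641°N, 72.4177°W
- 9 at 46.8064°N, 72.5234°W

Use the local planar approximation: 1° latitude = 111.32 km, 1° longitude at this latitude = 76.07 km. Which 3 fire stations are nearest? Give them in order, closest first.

Distances from 46.8869°N, 72.4612°W:
1: √((0.0943·111.32)² + (-0.0812·76.07)²) = √(110.197002 + 38.153896) = 12.1799 km
2: √((0.0985·111.32)² + (-0.0004·76.07)²) = √(120.231664 + 0.000926) = 10.9651 km
3: √((-0.0682·111.32)² + (0.0843·76.07)²) = √(57.638828 + 41.122734) = 9.9379 km
4: √((-0.0902·111.32)² + (0.0722·76.07)²) = √(100.822966 + 30.164854) = 11.4450 km
5: √((0.0327·111.32)² + (0.0554·76.07)²) = √(13.250794 + 17.760139) = 5.5687 km
6: √((0.0526·111.32)² + (0.0636·76.07)²) = √(34.286084 + 23.406747) = 7.5956 km
7: √((0.0172·111.32)² + (-0.0126·76.07)²) = √(3.666091 + 0.918688) = 2.1412 km
8: √((0.0772·111.32)² + (0.0435·76.07)²) = √(73.855186 + 10.949779) = 9.2090 km
9: √((-0.0805·111.32)² + (-0.0622·76.07)²) = √(80.304181 + 22.387603) = 10.1337 km
Sorted: 7 (2.1412 km) < 5 (5.5687 km) < 6 (7.5956 km) < 8 (9.2090 km) < 3 (9.9379 km) < …

7, 5, 6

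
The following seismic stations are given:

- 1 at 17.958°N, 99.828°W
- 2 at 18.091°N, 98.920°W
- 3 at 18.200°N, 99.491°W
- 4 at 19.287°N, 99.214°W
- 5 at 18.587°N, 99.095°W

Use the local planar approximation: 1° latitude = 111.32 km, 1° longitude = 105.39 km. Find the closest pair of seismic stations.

Pairwise distances:
1–3: √((0.242·111.32)² + (0.337·105.39)²) = √(725.73343 + 1261.41680) = 44.577 km
2–5: √((0.496·111.32)² + (-0.175·105.39)²) = √(3048.66530 + 340.15347) = 58.214 km
3–5: √((0.387·111.32)² + (0.396·105.39)²) = √(1855.95878 + 1741.76348) = 59.981 km
2–3: √((0.109·111.32)² + (-0.571·105.39)²) = √(147.23104 + 3621.35437) = 61.389 km
4–5: √((-0.700·111.32)² + (0.119·105.39)²) = √(6072.14978 + 157.28696) = 78.927 km
1–2: √((0.133·111.32)² + (0.908·105.39)²) = √(219.20461 + 9157.36460) = 96.833 km
1–5: √((0.629·111.32)² + (0.733·105.39)²) = √(4902.83961 + 5967.69692) = 104.262 km
3–4: √((1.087·111.32)² + (0.277·105.39)²) = √(14642.17130 + 852.23300) = 124.477 km
2–4: √((1.196·111.32)² + (-0.294·105.39)²) = √(17725.91876 + 960.04916) = 136.697 km
1–4: √((1.329·111.32)² + (0.614·105.39)²) = √(21887.50998 + 4187.31421) = 161.477 km
Closest pair: 1–3 at 44.577 km.

1 and 3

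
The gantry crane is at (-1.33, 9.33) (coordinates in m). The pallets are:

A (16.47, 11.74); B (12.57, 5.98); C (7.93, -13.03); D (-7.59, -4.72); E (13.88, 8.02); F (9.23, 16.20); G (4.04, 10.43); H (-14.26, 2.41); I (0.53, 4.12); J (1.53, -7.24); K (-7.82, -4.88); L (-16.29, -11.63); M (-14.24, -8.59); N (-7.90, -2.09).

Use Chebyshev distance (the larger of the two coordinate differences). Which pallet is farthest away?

C

Distances from (-1.33, 9.33):
A: 17.80 m
B: 13.90 m
C: 22.36 m
D: 14.05 m
E: 15.21 m
F: 10.56 m
G: 5.37 m
H: 12.93 m
I: 5.21 m
J: 16.57 m
K: 14.21 m
L: 20.96 m
M: 17.92 m
N: 11.42 m
Maximum: C at 22.36 m.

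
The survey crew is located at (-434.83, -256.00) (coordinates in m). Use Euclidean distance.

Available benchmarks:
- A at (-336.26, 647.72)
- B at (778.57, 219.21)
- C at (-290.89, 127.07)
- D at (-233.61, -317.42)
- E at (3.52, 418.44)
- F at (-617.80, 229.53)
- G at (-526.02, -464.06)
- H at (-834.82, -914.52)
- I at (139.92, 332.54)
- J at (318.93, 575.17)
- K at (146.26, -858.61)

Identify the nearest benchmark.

D

Distances from (-434.83, -256.00):
A: √((98.57)² + (903.72)²) = √(9716.0449 + 816709.8384) = 909.08 m
B: √((1213.40)² + (475.21)²) = √(1472339.5600 + 225824.5441) = 1303.14 m
C: √((143.94)² + (383.07)²) = √(20718.7236 + 146742.6249) = 409.22 m
D: √((201.22)² + (-61.42)²) = √(40489.4884 + 3772.4164) = 210.39 m
E: √((438.35)² + (674.44)²) = √(192150.7225 + 454869.3136) = 804.38 m
F: √((-182.97)² + (485.53)²) = √(33478.0209 + 235739.3809) = 518.86 m
G: √((-91.19)² + (-208.06)²) = √(8315.6161 + 43288.9636) = 227.17 m
H: √((-399.99)² + (-658.52)²) = √(159992.0001 + 433648.5904) = 770.48 m
I: √((574.75)² + (588.54)²) = √(330337.5625 + 346379.3316) = 822.63 m
J: √((753.76)² + (831.17)²) = √(568154.1376 + 690843.5689) = 1122.05 m
K: √((581.09)² + (-602.61)²) = √(337665.5881 + 363138.8121) = 837.14 m
Minimum: D at 210.39 m.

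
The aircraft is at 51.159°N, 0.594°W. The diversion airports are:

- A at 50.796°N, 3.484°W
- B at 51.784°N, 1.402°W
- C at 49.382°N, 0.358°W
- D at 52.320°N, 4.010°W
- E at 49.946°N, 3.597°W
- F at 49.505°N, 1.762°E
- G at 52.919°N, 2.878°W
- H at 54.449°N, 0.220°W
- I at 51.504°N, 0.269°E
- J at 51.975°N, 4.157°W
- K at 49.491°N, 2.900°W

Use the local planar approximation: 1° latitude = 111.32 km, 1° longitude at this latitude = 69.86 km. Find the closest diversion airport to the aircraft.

Distances from 51.159°N, 0.594°W:
A: 205.900 km
B: 89.593 km
C: 198.502 km
D: 271.392 km
E: 249.490 km
F: 246.964 km
G: 252.676 km
H: 367.174 km
I: 71.483 km
J: 264.968 km
K: 245.825 km
Minimum: I at 71.483 km.

I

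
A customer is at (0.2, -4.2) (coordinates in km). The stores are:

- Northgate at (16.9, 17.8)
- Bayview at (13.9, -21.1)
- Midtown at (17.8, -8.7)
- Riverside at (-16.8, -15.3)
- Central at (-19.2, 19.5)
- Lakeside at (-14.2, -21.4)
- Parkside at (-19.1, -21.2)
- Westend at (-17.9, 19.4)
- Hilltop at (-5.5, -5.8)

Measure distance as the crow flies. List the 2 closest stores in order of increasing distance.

Hilltop, Midtown

Distances from (0.2, -4.2):
Northgate: √((16.7)² + (22.0)²) = √(278.890 + 484.000) = 27.6 km
Bayview: √((13.7)² + (-16.9)²) = √(187.690 + 285.610) = 21.8 km
Midtown: √((17.6)² + (-4.5)²) = √(309.760 + 20.250) = 18.2 km
Riverside: √((-17.0)² + (-11.1)²) = √(289.000 + 123.210) = 20.3 km
Central: √((-19.4)² + (23.7)²) = √(376.360 + 561.690) = 30.6 km
Lakeside: √((-14.4)² + (-17.2)²) = √(207.360 + 295.840) = 22.4 km
Parkside: √((-19.3)² + (-17.0)²) = √(372.490 + 289.000) = 25.7 km
Westend: √((-18.1)² + (23.6)²) = √(327.610 + 556.960) = 29.7 km
Hilltop: √((-5.7)² + (-1.6)²) = √(32.490 + 2.560) = 5.9 km
Sorted: Hilltop (5.9 km) < Midtown (18.2 km) < Riverside (20.3 km) < Bayview (21.8 km) < …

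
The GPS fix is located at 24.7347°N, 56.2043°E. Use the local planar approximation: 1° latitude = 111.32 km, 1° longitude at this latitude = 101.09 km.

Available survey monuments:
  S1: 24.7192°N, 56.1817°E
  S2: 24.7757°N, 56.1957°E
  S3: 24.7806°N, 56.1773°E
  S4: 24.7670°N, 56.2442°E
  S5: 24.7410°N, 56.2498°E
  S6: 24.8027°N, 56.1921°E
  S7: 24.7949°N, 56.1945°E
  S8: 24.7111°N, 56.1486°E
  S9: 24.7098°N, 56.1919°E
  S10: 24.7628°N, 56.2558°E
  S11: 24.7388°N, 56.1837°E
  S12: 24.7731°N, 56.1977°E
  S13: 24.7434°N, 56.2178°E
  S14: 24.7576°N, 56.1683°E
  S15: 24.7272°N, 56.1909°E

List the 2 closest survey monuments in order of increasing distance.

S15, S13

Distances from 24.7347°N, 56.2043°E:
S1: 2.8630 km
S2: 4.6462 km
S3: 5.7929 km
S4: 5.4035 km
S5: 4.6528 km
S6: 7.6696 km
S7: 6.7743 km
S8: 6.2134 km
S9: 3.0421 km
S10: 6.0736 km
S11: 2.1319 km
S12: 4.3264 km
S13: 1.6734 km
S14: 4.4433 km
S15: 1.5912 km
Sorted: S15 (1.5912 km) < S13 (1.6734 km) < S11 (2.1319 km) < S1 (2.8630 km) < …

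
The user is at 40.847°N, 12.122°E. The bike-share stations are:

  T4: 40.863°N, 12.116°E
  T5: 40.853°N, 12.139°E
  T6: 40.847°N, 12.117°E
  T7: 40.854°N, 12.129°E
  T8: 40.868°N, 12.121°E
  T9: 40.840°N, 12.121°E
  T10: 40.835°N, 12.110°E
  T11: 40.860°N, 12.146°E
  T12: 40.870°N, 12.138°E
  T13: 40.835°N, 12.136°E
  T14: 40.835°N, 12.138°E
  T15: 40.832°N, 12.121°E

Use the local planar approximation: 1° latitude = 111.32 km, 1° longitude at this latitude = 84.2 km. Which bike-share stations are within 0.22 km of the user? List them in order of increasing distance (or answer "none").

none

Distances from 40.847°N, 12.122°E:
T4: 1.851 km
T5: 1.580 km
T6: 0.421 km
T7: 0.977 km
T8: 2.339 km
T9: 0.784 km
T10: 1.675 km
T11: 2.486 km
T12: 2.893 km
T13: 1.782 km
T14: 1.897 km
T15: 1.672 km
Threshold 0.22 km: none within range.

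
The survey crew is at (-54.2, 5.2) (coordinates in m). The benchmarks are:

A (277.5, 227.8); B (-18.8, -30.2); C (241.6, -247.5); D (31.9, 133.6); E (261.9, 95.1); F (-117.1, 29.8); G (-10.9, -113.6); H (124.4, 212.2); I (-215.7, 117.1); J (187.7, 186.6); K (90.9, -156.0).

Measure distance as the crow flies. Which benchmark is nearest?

Distances from (-54.2, 5.2):
A: 399.5 m
B: 50.1 m
C: 389.0 m
D: 154.6 m
E: 328.6 m
F: 67.5 m
G: 126.4 m
H: 273.4 m
I: 196.5 m
J: 302.4 m
K: 216.9 m
Minimum: B at 50.1 m.

B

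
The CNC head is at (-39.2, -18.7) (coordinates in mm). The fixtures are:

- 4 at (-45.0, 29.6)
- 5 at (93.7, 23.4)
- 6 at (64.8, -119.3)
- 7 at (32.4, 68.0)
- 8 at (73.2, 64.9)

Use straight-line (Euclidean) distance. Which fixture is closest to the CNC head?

4

Distances from (-39.2, -18.7):
4: 48.6 mm
5: 139.4 mm
6: 144.7 mm
7: 112.4 mm
8: 140.1 mm
Minimum: 4 at 48.6 mm.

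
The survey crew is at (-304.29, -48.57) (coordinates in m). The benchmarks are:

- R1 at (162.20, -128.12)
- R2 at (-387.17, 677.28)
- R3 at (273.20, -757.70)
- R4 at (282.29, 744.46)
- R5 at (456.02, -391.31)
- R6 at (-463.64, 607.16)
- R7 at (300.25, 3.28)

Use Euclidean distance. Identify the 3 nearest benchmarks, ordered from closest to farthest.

Distances from (-304.29, -48.57):
R1: √((466.49)² + (-79.55)²) = √(217612.9201 + 6328.2025) = 473.22 m
R2: √((-82.88)² + (725.85)²) = √(6869.0944 + 526858.2225) = 730.57 m
R3: √((577.49)² + (-709.13)²) = √(333494.7001 + 502865.3569) = 914.53 m
R4: √((586.58)² + (793.03)²) = √(344076.0964 + 628896.5809) = 986.39 m
R5: √((760.31)² + (-342.74)²) = √(578071.2961 + 117470.7076) = 833.99 m
R6: √((-159.35)² + (655.73)²) = √(25392.4225 + 429981.8329) = 674.81 m
R7: √((604.54)² + (51.85)²) = √(365468.6116 + 2688.4225) = 606.76 m
Sorted: R1 (473.22 m) < R7 (606.76 m) < R6 (674.81 m) < R2 (730.57 m) < R5 (833.99 m) < …

R1, R7, R6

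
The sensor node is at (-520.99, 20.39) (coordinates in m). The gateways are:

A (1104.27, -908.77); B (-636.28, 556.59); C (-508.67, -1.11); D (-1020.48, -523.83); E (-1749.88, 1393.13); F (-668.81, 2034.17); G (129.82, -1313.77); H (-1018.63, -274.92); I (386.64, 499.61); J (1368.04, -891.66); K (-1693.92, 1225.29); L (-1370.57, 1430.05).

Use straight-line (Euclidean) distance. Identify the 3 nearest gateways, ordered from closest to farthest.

Distances from (-520.99, 20.39):
A: √((1625.26)² + (-929.16)²) = √(2641470.0676 + 863338.3056) = 1872.11 m
B: √((-115.29)² + (536.20)²) = √(13291.7841 + 287510.4400) = 548.45 m
C: √((12.32)² + (-21.50)²) = √(151.7824 + 462.2500) = 24.78 m
D: √((-499.49)² + (-544.22)²) = √(249490.2601 + 296175.4084) = 738.69 m
E: √((-1228.89)² + (1372.74)²) = √(1510170.6321 + 1884415.1076) = 1842.44 m
F: √((-147.82)² + (2013.78)²) = √(21850.7524 + 4055309.8884) = 2019.20 m
G: √((650.81)² + (-1334.16)²) = √(423553.6561 + 1779982.9056) = 1484.43 m
H: √((-497.64)² + (-295.31)²) = √(247645.5696 + 87207.9961) = 578.67 m
I: √((907.63)² + (479.22)²) = √(823792.2169 + 229651.8084) = 1026.37 m
J: √((1889.03)² + (-912.05)²) = √(3568434.3409 + 831835.2025) = 2097.68 m
K: √((-1172.93)² + (1204.90)²) = √(1375764.7849 + 1451784.0100) = 1681.53 m
L: √((-849.58)² + (1409.66)²) = √(721786.1764 + 1987141.3156) = 1645.88 m
Sorted: C (24.78 m) < B (548.45 m) < H (578.67 m) < D (738.69 m) < I (1026.37 m) < …

C, B, H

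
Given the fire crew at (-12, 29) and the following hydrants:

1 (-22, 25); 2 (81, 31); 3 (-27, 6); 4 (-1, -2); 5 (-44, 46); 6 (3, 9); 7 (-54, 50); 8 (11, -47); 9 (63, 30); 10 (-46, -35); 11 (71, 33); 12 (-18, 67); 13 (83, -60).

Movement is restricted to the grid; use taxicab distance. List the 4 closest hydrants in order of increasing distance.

1, 6, 3, 4

Distances from (-12, 29):
1: |-10| + |-4| = 10 + 4 = 14
2: |93| + |2| = 93 + 2 = 95
3: |-15| + |-23| = 15 + 23 = 38
4: |11| + |-31| = 11 + 31 = 42
5: |-32| + |17| = 32 + 17 = 49
6: |15| + |-20| = 15 + 20 = 35
7: |-42| + |21| = 42 + 21 = 63
8: |23| + |-76| = 23 + 76 = 99
9: |75| + |1| = 75 + 1 = 76
10: |-34| + |-64| = 34 + 64 = 98
11: |83| + |4| = 83 + 4 = 87
12: |-6| + |38| = 6 + 38 = 44
13: |95| + |-89| = 95 + 89 = 184
Sorted: 1 (14) < 6 (35) < 3 (38) < 4 (42) < 12 (44) < 5 (49) < …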